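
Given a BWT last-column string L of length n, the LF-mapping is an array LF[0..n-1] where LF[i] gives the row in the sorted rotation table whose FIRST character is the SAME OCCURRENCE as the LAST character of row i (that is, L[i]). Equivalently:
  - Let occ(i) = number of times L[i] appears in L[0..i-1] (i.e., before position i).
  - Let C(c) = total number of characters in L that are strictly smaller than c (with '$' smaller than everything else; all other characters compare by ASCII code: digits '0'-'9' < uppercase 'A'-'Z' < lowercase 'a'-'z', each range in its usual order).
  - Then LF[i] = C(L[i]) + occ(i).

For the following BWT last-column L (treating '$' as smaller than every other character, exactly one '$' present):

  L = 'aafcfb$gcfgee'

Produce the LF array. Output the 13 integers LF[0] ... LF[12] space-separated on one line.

Answer: 1 2 8 4 9 3 0 11 5 10 12 6 7

Derivation:
Char counts: '$':1, 'a':2, 'b':1, 'c':2, 'e':2, 'f':3, 'g':2
C (first-col start): C('$')=0, C('a')=1, C('b')=3, C('c')=4, C('e')=6, C('f')=8, C('g')=11
L[0]='a': occ=0, LF[0]=C('a')+0=1+0=1
L[1]='a': occ=1, LF[1]=C('a')+1=1+1=2
L[2]='f': occ=0, LF[2]=C('f')+0=8+0=8
L[3]='c': occ=0, LF[3]=C('c')+0=4+0=4
L[4]='f': occ=1, LF[4]=C('f')+1=8+1=9
L[5]='b': occ=0, LF[5]=C('b')+0=3+0=3
L[6]='$': occ=0, LF[6]=C('$')+0=0+0=0
L[7]='g': occ=0, LF[7]=C('g')+0=11+0=11
L[8]='c': occ=1, LF[8]=C('c')+1=4+1=5
L[9]='f': occ=2, LF[9]=C('f')+2=8+2=10
L[10]='g': occ=1, LF[10]=C('g')+1=11+1=12
L[11]='e': occ=0, LF[11]=C('e')+0=6+0=6
L[12]='e': occ=1, LF[12]=C('e')+1=6+1=7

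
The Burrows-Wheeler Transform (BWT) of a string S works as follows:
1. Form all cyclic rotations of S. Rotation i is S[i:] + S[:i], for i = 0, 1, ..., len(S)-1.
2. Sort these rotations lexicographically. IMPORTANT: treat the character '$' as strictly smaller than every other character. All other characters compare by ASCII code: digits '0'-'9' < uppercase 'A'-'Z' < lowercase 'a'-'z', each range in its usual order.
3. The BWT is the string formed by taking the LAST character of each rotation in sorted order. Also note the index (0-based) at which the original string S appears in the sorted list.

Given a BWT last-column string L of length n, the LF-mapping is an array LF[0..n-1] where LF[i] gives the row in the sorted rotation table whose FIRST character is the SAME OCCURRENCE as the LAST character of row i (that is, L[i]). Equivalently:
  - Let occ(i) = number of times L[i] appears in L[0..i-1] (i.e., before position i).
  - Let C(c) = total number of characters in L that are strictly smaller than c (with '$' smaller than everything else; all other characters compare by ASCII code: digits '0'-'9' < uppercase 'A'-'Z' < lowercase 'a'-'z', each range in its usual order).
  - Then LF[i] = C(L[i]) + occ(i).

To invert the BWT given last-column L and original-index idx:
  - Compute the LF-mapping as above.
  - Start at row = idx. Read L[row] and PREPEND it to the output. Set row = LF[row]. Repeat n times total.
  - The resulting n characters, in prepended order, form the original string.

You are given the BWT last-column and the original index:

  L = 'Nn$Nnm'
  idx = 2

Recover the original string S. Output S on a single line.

Answer: NmnnN$

Derivation:
LF mapping: 1 4 0 2 5 3
Walk LF starting at row 2, prepending L[row]:
  step 1: row=2, L[2]='$', prepend. Next row=LF[2]=0
  step 2: row=0, L[0]='N', prepend. Next row=LF[0]=1
  step 3: row=1, L[1]='n', prepend. Next row=LF[1]=4
  step 4: row=4, L[4]='n', prepend. Next row=LF[4]=5
  step 5: row=5, L[5]='m', prepend. Next row=LF[5]=3
  step 6: row=3, L[3]='N', prepend. Next row=LF[3]=2
Reversed output: NmnnN$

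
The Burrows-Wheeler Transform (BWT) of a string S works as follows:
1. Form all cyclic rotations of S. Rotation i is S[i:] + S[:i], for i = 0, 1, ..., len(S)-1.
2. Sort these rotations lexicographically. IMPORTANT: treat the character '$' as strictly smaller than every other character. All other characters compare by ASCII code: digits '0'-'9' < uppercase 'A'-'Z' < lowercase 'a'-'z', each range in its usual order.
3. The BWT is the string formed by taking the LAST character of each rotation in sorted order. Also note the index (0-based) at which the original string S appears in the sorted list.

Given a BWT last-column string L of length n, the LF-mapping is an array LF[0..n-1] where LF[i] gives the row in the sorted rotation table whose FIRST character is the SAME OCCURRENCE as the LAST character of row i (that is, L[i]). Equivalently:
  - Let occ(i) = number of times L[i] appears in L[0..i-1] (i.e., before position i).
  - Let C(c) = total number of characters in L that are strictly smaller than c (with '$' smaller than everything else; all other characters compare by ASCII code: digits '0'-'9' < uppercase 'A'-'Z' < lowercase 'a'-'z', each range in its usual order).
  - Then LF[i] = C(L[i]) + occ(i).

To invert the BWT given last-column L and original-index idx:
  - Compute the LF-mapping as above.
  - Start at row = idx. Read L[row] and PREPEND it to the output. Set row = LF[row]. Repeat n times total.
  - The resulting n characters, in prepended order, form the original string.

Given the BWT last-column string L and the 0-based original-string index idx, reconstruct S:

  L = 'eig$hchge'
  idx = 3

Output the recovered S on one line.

LF mapping: 2 8 4 0 6 1 7 5 3
Walk LF starting at row 3, prepending L[row]:
  step 1: row=3, L[3]='$', prepend. Next row=LF[3]=0
  step 2: row=0, L[0]='e', prepend. Next row=LF[0]=2
  step 3: row=2, L[2]='g', prepend. Next row=LF[2]=4
  step 4: row=4, L[4]='h', prepend. Next row=LF[4]=6
  step 5: row=6, L[6]='h', prepend. Next row=LF[6]=7
  step 6: row=7, L[7]='g', prepend. Next row=LF[7]=5
  step 7: row=5, L[5]='c', prepend. Next row=LF[5]=1
  step 8: row=1, L[1]='i', prepend. Next row=LF[1]=8
  step 9: row=8, L[8]='e', prepend. Next row=LF[8]=3
Reversed output: eicghhge$

Answer: eicghhge$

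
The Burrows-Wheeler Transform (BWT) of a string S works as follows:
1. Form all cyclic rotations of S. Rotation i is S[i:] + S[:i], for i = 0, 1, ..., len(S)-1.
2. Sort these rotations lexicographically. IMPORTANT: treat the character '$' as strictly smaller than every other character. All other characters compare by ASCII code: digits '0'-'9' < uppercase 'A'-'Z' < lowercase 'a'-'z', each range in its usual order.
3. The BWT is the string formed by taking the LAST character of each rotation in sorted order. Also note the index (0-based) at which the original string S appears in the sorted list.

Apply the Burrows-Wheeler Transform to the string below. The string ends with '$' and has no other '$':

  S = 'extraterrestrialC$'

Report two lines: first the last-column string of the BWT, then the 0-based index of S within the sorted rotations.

Answer: Clirtr$ratrteeaxse
6

Derivation:
All 18 rotations (rotation i = S[i:]+S[:i]):
  rot[0] = extraterrestrialC$
  rot[1] = xtraterrestrialC$e
  rot[2] = traterrestrialC$ex
  rot[3] = raterrestrialC$ext
  rot[4] = aterrestrialC$extr
  rot[5] = terrestrialC$extra
  rot[6] = errestrialC$extrat
  rot[7] = rrestrialC$extrate
  rot[8] = restrialC$extrater
  rot[9] = estrialC$extraterr
  rot[10] = strialC$extraterre
  rot[11] = trialC$extraterres
  rot[12] = rialC$extraterrest
  rot[13] = ialC$extraterrestr
  rot[14] = alC$extraterrestri
  rot[15] = lC$extraterrestria
  rot[16] = C$extraterrestrial
  rot[17] = $extraterrestrialC
Sorted (with $ < everything):
  sorted[0] = $extraterrestrialC  (last char: 'C')
  sorted[1] = C$extraterrestrial  (last char: 'l')
  sorted[2] = alC$extraterrestri  (last char: 'i')
  sorted[3] = aterrestrialC$extr  (last char: 'r')
  sorted[4] = errestrialC$extrat  (last char: 't')
  sorted[5] = estrialC$extraterr  (last char: 'r')
  sorted[6] = extraterrestrialC$  (last char: '$')
  sorted[7] = ialC$extraterrestr  (last char: 'r')
  sorted[8] = lC$extraterrestria  (last char: 'a')
  sorted[9] = raterrestrialC$ext  (last char: 't')
  sorted[10] = restrialC$extrater  (last char: 'r')
  sorted[11] = rialC$extraterrest  (last char: 't')
  sorted[12] = rrestrialC$extrate  (last char: 'e')
  sorted[13] = strialC$extraterre  (last char: 'e')
  sorted[14] = terrestrialC$extra  (last char: 'a')
  sorted[15] = traterrestrialC$ex  (last char: 'x')
  sorted[16] = trialC$extraterres  (last char: 's')
  sorted[17] = xtraterrestrialC$e  (last char: 'e')
Last column: Clirtr$ratrteeaxse
Original string S is at sorted index 6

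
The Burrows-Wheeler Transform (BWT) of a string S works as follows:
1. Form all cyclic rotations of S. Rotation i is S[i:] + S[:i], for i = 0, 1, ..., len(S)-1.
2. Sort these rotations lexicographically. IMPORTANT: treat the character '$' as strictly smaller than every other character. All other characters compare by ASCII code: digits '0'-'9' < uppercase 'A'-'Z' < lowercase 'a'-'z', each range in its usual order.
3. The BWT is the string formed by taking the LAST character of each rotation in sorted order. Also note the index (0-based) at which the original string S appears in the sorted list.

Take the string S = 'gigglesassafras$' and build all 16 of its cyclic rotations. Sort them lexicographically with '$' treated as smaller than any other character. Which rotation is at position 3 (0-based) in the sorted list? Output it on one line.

Answer: assafras$giggles

Derivation:
All 16 rotations (rotation i = S[i:]+S[:i]):
  rot[0] = gigglesassafras$
  rot[1] = igglesassafras$g
  rot[2] = gglesassafras$gi
  rot[3] = glesassafras$gig
  rot[4] = lesassafras$gigg
  rot[5] = esassafras$giggl
  rot[6] = sassafras$giggle
  rot[7] = assafras$giggles
  rot[8] = ssafras$gigglesa
  rot[9] = safras$gigglesas
  rot[10] = afras$gigglesass
  rot[11] = fras$gigglesassa
  rot[12] = ras$gigglesassaf
  rot[13] = as$gigglesassafr
  rot[14] = s$gigglesassafra
  rot[15] = $gigglesassafras
Sorted (with $ < everything):
  sorted[0] = $gigglesassafras
  sorted[1] = afras$gigglesass
  sorted[2] = as$gigglesassafr
  sorted[3] = assafras$giggles
  sorted[4] = esassafras$giggl
  sorted[5] = fras$gigglesassa
  sorted[6] = gglesassafras$gi
  sorted[7] = gigglesassafras$
  sorted[8] = glesassafras$gig
  sorted[9] = igglesassafras$g
  sorted[10] = lesassafras$gigg
  sorted[11] = ras$gigglesassaf
  sorted[12] = s$gigglesassafra
  sorted[13] = safras$gigglesas
  sorted[14] = sassafras$giggle
  sorted[15] = ssafras$gigglesa
sorted[3] = assafras$giggles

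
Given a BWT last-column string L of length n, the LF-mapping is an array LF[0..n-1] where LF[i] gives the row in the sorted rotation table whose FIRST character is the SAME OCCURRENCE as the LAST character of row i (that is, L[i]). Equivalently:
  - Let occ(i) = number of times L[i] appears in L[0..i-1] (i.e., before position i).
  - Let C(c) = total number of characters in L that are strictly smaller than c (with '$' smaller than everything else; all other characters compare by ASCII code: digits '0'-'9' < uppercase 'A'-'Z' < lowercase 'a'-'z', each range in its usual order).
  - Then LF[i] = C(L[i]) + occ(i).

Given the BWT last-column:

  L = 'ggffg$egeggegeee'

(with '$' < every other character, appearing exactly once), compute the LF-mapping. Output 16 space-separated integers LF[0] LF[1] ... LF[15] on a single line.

Answer: 9 10 7 8 11 0 1 12 2 13 14 3 15 4 5 6

Derivation:
Char counts: '$':1, 'e':6, 'f':2, 'g':7
C (first-col start): C('$')=0, C('e')=1, C('f')=7, C('g')=9
L[0]='g': occ=0, LF[0]=C('g')+0=9+0=9
L[1]='g': occ=1, LF[1]=C('g')+1=9+1=10
L[2]='f': occ=0, LF[2]=C('f')+0=7+0=7
L[3]='f': occ=1, LF[3]=C('f')+1=7+1=8
L[4]='g': occ=2, LF[4]=C('g')+2=9+2=11
L[5]='$': occ=0, LF[5]=C('$')+0=0+0=0
L[6]='e': occ=0, LF[6]=C('e')+0=1+0=1
L[7]='g': occ=3, LF[7]=C('g')+3=9+3=12
L[8]='e': occ=1, LF[8]=C('e')+1=1+1=2
L[9]='g': occ=4, LF[9]=C('g')+4=9+4=13
L[10]='g': occ=5, LF[10]=C('g')+5=9+5=14
L[11]='e': occ=2, LF[11]=C('e')+2=1+2=3
L[12]='g': occ=6, LF[12]=C('g')+6=9+6=15
L[13]='e': occ=3, LF[13]=C('e')+3=1+3=4
L[14]='e': occ=4, LF[14]=C('e')+4=1+4=5
L[15]='e': occ=5, LF[15]=C('e')+5=1+5=6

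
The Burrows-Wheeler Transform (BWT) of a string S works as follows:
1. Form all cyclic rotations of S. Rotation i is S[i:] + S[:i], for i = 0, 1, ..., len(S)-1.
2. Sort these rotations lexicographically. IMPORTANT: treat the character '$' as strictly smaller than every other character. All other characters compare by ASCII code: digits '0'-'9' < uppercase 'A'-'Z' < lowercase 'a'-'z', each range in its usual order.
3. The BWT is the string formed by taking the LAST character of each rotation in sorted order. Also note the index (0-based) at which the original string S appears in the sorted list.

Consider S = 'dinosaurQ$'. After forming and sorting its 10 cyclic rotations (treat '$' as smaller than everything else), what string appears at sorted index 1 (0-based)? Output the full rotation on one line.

Answer: Q$dinosaur

Derivation:
All 10 rotations (rotation i = S[i:]+S[:i]):
  rot[0] = dinosaurQ$
  rot[1] = inosaurQ$d
  rot[2] = nosaurQ$di
  rot[3] = osaurQ$din
  rot[4] = saurQ$dino
  rot[5] = aurQ$dinos
  rot[6] = urQ$dinosa
  rot[7] = rQ$dinosau
  rot[8] = Q$dinosaur
  rot[9] = $dinosaurQ
Sorted (with $ < everything):
  sorted[0] = $dinosaurQ
  sorted[1] = Q$dinosaur
  sorted[2] = aurQ$dinos
  sorted[3] = dinosaurQ$
  sorted[4] = inosaurQ$d
  sorted[5] = nosaurQ$di
  sorted[6] = osaurQ$din
  sorted[7] = rQ$dinosau
  sorted[8] = saurQ$dino
  sorted[9] = urQ$dinosa
sorted[1] = Q$dinosaur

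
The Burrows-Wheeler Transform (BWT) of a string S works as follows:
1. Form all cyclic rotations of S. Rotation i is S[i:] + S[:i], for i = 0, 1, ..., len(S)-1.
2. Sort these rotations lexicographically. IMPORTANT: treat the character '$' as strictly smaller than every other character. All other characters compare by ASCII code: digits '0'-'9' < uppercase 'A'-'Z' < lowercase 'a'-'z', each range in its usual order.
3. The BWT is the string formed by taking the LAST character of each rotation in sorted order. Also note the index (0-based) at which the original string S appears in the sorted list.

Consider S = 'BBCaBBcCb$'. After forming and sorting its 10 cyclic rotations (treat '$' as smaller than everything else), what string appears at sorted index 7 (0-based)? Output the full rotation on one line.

Answer: aBBcCb$BBC

Derivation:
All 10 rotations (rotation i = S[i:]+S[:i]):
  rot[0] = BBCaBBcCb$
  rot[1] = BCaBBcCb$B
  rot[2] = CaBBcCb$BB
  rot[3] = aBBcCb$BBC
  rot[4] = BBcCb$BBCa
  rot[5] = BcCb$BBCaB
  rot[6] = cCb$BBCaBB
  rot[7] = Cb$BBCaBBc
  rot[8] = b$BBCaBBcC
  rot[9] = $BBCaBBcCb
Sorted (with $ < everything):
  sorted[0] = $BBCaBBcCb
  sorted[1] = BBCaBBcCb$
  sorted[2] = BBcCb$BBCa
  sorted[3] = BCaBBcCb$B
  sorted[4] = BcCb$BBCaB
  sorted[5] = CaBBcCb$BB
  sorted[6] = Cb$BBCaBBc
  sorted[7] = aBBcCb$BBC
  sorted[8] = b$BBCaBBcC
  sorted[9] = cCb$BBCaBB
sorted[7] = aBBcCb$BBC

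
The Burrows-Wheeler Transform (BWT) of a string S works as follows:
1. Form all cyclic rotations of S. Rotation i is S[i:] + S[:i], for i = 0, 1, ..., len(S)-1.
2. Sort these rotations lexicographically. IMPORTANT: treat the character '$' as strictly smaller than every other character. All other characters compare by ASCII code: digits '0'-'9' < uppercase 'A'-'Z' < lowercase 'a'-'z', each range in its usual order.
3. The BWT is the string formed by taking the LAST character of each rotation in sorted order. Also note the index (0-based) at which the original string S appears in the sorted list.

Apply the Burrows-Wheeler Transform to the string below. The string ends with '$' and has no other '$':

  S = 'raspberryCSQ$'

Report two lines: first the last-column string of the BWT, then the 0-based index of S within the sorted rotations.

Answer: QySCrpbs$erar
8

Derivation:
All 13 rotations (rotation i = S[i:]+S[:i]):
  rot[0] = raspberryCSQ$
  rot[1] = aspberryCSQ$r
  rot[2] = spberryCSQ$ra
  rot[3] = pberryCSQ$ras
  rot[4] = berryCSQ$rasp
  rot[5] = erryCSQ$raspb
  rot[6] = rryCSQ$raspbe
  rot[7] = ryCSQ$raspber
  rot[8] = yCSQ$raspberr
  rot[9] = CSQ$raspberry
  rot[10] = SQ$raspberryC
  rot[11] = Q$raspberryCS
  rot[12] = $raspberryCSQ
Sorted (with $ < everything):
  sorted[0] = $raspberryCSQ  (last char: 'Q')
  sorted[1] = CSQ$raspberry  (last char: 'y')
  sorted[2] = Q$raspberryCS  (last char: 'S')
  sorted[3] = SQ$raspberryC  (last char: 'C')
  sorted[4] = aspberryCSQ$r  (last char: 'r')
  sorted[5] = berryCSQ$rasp  (last char: 'p')
  sorted[6] = erryCSQ$raspb  (last char: 'b')
  sorted[7] = pberryCSQ$ras  (last char: 's')
  sorted[8] = raspberryCSQ$  (last char: '$')
  sorted[9] = rryCSQ$raspbe  (last char: 'e')
  sorted[10] = ryCSQ$raspber  (last char: 'r')
  sorted[11] = spberryCSQ$ra  (last char: 'a')
  sorted[12] = yCSQ$raspberr  (last char: 'r')
Last column: QySCrpbs$erar
Original string S is at sorted index 8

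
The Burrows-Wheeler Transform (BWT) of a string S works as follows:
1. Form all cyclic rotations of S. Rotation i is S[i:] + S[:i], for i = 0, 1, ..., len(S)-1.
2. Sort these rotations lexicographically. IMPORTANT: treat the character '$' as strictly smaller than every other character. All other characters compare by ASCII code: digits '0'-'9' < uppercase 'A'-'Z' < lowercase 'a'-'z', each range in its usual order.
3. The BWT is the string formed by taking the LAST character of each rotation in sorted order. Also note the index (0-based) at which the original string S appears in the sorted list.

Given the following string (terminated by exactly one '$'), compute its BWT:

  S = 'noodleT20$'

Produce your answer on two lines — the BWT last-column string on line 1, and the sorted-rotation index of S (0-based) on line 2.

All 10 rotations (rotation i = S[i:]+S[:i]):
  rot[0] = noodleT20$
  rot[1] = oodleT20$n
  rot[2] = odleT20$no
  rot[3] = dleT20$noo
  rot[4] = leT20$nood
  rot[5] = eT20$noodl
  rot[6] = T20$noodle
  rot[7] = 20$noodleT
  rot[8] = 0$noodleT2
  rot[9] = $noodleT20
Sorted (with $ < everything):
  sorted[0] = $noodleT20  (last char: '0')
  sorted[1] = 0$noodleT2  (last char: '2')
  sorted[2] = 20$noodleT  (last char: 'T')
  sorted[3] = T20$noodle  (last char: 'e')
  sorted[4] = dleT20$noo  (last char: 'o')
  sorted[5] = eT20$noodl  (last char: 'l')
  sorted[6] = leT20$nood  (last char: 'd')
  sorted[7] = noodleT20$  (last char: '$')
  sorted[8] = odleT20$no  (last char: 'o')
  sorted[9] = oodleT20$n  (last char: 'n')
Last column: 02Teold$on
Original string S is at sorted index 7

Answer: 02Teold$on
7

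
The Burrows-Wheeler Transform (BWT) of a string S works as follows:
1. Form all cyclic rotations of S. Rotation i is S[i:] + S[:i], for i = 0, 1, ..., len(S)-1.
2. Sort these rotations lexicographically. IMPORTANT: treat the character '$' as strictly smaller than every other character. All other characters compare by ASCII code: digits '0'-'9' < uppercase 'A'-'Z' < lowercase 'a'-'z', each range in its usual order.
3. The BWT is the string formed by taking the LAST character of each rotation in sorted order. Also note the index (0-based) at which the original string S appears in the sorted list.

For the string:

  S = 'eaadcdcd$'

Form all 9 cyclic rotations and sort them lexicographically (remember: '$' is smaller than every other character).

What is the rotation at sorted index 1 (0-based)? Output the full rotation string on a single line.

All 9 rotations (rotation i = S[i:]+S[:i]):
  rot[0] = eaadcdcd$
  rot[1] = aadcdcd$e
  rot[2] = adcdcd$ea
  rot[3] = dcdcd$eaa
  rot[4] = cdcd$eaad
  rot[5] = dcd$eaadc
  rot[6] = cd$eaadcd
  rot[7] = d$eaadcdc
  rot[8] = $eaadcdcd
Sorted (with $ < everything):
  sorted[0] = $eaadcdcd
  sorted[1] = aadcdcd$e
  sorted[2] = adcdcd$ea
  sorted[3] = cd$eaadcd
  sorted[4] = cdcd$eaad
  sorted[5] = d$eaadcdc
  sorted[6] = dcd$eaadc
  sorted[7] = dcdcd$eaa
  sorted[8] = eaadcdcd$
sorted[1] = aadcdcd$e

Answer: aadcdcd$e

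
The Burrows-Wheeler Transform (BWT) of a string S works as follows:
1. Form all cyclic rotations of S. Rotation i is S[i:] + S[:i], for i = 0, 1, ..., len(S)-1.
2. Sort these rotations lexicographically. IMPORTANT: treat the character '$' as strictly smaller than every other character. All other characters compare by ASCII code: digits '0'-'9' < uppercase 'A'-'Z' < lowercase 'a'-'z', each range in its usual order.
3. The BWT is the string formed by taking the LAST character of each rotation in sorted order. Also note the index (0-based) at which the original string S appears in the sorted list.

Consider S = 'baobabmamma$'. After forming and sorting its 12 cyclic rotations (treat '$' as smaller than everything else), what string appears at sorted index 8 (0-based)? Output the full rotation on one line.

Answer: ma$baobabmam

Derivation:
All 12 rotations (rotation i = S[i:]+S[:i]):
  rot[0] = baobabmamma$
  rot[1] = aobabmamma$b
  rot[2] = obabmamma$ba
  rot[3] = babmamma$bao
  rot[4] = abmamma$baob
  rot[5] = bmamma$baoba
  rot[6] = mamma$baobab
  rot[7] = amma$baobabm
  rot[8] = mma$baobabma
  rot[9] = ma$baobabmam
  rot[10] = a$baobabmamm
  rot[11] = $baobabmamma
Sorted (with $ < everything):
  sorted[0] = $baobabmamma
  sorted[1] = a$baobabmamm
  sorted[2] = abmamma$baob
  sorted[3] = amma$baobabm
  sorted[4] = aobabmamma$b
  sorted[5] = babmamma$bao
  sorted[6] = baobabmamma$
  sorted[7] = bmamma$baoba
  sorted[8] = ma$baobabmam
  sorted[9] = mamma$baobab
  sorted[10] = mma$baobabma
  sorted[11] = obabmamma$ba
sorted[8] = ma$baobabmam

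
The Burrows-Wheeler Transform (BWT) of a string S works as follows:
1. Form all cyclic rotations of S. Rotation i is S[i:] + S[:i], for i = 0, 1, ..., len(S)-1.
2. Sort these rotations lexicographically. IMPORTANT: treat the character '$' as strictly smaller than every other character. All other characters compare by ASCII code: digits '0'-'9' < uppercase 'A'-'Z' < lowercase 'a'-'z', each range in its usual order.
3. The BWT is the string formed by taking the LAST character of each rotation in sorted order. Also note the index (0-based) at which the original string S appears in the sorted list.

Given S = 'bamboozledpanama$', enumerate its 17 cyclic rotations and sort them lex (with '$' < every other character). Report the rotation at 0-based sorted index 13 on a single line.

All 17 rotations (rotation i = S[i:]+S[:i]):
  rot[0] = bamboozledpanama$
  rot[1] = amboozledpanama$b
  rot[2] = mboozledpanama$ba
  rot[3] = boozledpanama$bam
  rot[4] = oozledpanama$bamb
  rot[5] = ozledpanama$bambo
  rot[6] = zledpanama$bamboo
  rot[7] = ledpanama$bambooz
  rot[8] = edpanama$bamboozl
  rot[9] = dpanama$bamboozle
  rot[10] = panama$bamboozled
  rot[11] = anama$bamboozledp
  rot[12] = nama$bamboozledpa
  rot[13] = ama$bamboozledpan
  rot[14] = ma$bamboozledpana
  rot[15] = a$bamboozledpanam
  rot[16] = $bamboozledpanama
Sorted (with $ < everything):
  sorted[0] = $bamboozledpanama
  sorted[1] = a$bamboozledpanam
  sorted[2] = ama$bamboozledpan
  sorted[3] = amboozledpanama$b
  sorted[4] = anama$bamboozledp
  sorted[5] = bamboozledpanama$
  sorted[6] = boozledpanama$bam
  sorted[7] = dpanama$bamboozle
  sorted[8] = edpanama$bamboozl
  sorted[9] = ledpanama$bambooz
  sorted[10] = ma$bamboozledpana
  sorted[11] = mboozledpanama$ba
  sorted[12] = nama$bamboozledpa
  sorted[13] = oozledpanama$bamb
  sorted[14] = ozledpanama$bambo
  sorted[15] = panama$bamboozled
  sorted[16] = zledpanama$bamboo
sorted[13] = oozledpanama$bamb

Answer: oozledpanama$bamb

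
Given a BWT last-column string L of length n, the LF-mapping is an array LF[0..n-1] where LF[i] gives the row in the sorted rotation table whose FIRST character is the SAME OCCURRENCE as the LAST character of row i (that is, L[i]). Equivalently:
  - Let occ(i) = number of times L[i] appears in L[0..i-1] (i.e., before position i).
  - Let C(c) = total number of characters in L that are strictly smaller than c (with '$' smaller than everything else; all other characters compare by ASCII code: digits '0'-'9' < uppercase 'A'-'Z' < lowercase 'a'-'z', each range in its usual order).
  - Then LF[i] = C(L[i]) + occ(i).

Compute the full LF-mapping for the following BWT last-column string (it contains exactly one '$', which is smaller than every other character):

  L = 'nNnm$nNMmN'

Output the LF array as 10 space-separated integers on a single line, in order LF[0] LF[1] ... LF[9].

Char counts: '$':1, 'M':1, 'N':3, 'm':2, 'n':3
C (first-col start): C('$')=0, C('M')=1, C('N')=2, C('m')=5, C('n')=7
L[0]='n': occ=0, LF[0]=C('n')+0=7+0=7
L[1]='N': occ=0, LF[1]=C('N')+0=2+0=2
L[2]='n': occ=1, LF[2]=C('n')+1=7+1=8
L[3]='m': occ=0, LF[3]=C('m')+0=5+0=5
L[4]='$': occ=0, LF[4]=C('$')+0=0+0=0
L[5]='n': occ=2, LF[5]=C('n')+2=7+2=9
L[6]='N': occ=1, LF[6]=C('N')+1=2+1=3
L[7]='M': occ=0, LF[7]=C('M')+0=1+0=1
L[8]='m': occ=1, LF[8]=C('m')+1=5+1=6
L[9]='N': occ=2, LF[9]=C('N')+2=2+2=4

Answer: 7 2 8 5 0 9 3 1 6 4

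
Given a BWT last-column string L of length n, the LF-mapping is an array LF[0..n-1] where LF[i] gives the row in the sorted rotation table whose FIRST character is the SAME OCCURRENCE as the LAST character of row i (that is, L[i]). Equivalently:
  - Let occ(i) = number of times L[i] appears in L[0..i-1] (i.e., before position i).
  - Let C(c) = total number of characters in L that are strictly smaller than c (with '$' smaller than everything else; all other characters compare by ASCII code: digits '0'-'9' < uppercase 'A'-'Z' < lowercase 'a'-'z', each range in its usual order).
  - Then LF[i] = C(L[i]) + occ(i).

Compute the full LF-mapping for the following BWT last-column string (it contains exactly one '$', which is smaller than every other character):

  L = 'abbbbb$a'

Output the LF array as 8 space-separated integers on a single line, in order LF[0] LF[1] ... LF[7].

Char counts: '$':1, 'a':2, 'b':5
C (first-col start): C('$')=0, C('a')=1, C('b')=3
L[0]='a': occ=0, LF[0]=C('a')+0=1+0=1
L[1]='b': occ=0, LF[1]=C('b')+0=3+0=3
L[2]='b': occ=1, LF[2]=C('b')+1=3+1=4
L[3]='b': occ=2, LF[3]=C('b')+2=3+2=5
L[4]='b': occ=3, LF[4]=C('b')+3=3+3=6
L[5]='b': occ=4, LF[5]=C('b')+4=3+4=7
L[6]='$': occ=0, LF[6]=C('$')+0=0+0=0
L[7]='a': occ=1, LF[7]=C('a')+1=1+1=2

Answer: 1 3 4 5 6 7 0 2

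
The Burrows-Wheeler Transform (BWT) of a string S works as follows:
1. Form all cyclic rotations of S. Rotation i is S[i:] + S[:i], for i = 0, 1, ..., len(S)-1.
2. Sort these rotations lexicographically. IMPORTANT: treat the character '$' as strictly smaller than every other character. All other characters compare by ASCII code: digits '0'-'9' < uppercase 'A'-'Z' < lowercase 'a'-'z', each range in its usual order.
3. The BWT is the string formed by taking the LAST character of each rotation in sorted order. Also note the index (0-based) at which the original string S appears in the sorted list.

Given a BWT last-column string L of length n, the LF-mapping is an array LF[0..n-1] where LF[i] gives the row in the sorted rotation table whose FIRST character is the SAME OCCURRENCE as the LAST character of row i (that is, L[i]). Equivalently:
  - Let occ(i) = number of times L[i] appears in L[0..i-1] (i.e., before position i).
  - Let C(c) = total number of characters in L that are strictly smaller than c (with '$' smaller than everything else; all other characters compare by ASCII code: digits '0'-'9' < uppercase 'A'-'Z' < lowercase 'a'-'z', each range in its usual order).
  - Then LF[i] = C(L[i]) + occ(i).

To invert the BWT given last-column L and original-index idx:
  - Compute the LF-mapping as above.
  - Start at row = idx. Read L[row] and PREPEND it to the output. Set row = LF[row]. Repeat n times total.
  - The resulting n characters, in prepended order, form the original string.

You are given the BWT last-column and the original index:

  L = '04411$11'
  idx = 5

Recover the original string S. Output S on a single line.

Answer: 1411140$

Derivation:
LF mapping: 1 6 7 2 3 0 4 5
Walk LF starting at row 5, prepending L[row]:
  step 1: row=5, L[5]='$', prepend. Next row=LF[5]=0
  step 2: row=0, L[0]='0', prepend. Next row=LF[0]=1
  step 3: row=1, L[1]='4', prepend. Next row=LF[1]=6
  step 4: row=6, L[6]='1', prepend. Next row=LF[6]=4
  step 5: row=4, L[4]='1', prepend. Next row=LF[4]=3
  step 6: row=3, L[3]='1', prepend. Next row=LF[3]=2
  step 7: row=2, L[2]='4', prepend. Next row=LF[2]=7
  step 8: row=7, L[7]='1', prepend. Next row=LF[7]=5
Reversed output: 1411140$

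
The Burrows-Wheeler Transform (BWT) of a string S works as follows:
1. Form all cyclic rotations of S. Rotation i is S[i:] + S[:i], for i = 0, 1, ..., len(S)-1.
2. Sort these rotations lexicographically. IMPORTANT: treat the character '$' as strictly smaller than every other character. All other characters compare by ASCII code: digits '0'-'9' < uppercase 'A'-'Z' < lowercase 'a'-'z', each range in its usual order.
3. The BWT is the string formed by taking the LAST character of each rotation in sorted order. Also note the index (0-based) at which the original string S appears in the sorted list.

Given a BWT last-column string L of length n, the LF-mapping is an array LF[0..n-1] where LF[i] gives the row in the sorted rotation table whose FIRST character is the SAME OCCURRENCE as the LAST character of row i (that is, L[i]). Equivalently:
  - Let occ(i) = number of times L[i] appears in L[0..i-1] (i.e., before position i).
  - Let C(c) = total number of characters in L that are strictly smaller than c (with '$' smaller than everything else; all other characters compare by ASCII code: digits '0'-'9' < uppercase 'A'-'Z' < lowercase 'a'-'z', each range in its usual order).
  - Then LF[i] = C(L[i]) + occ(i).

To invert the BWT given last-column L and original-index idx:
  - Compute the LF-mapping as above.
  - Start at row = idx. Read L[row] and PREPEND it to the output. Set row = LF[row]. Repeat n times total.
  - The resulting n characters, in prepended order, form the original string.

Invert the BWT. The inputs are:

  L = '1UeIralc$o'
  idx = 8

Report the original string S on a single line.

LF mapping: 1 3 6 2 9 4 7 5 0 8
Walk LF starting at row 8, prepending L[row]:
  step 1: row=8, L[8]='$', prepend. Next row=LF[8]=0
  step 2: row=0, L[0]='1', prepend. Next row=LF[0]=1
  step 3: row=1, L[1]='U', prepend. Next row=LF[1]=3
  step 4: row=3, L[3]='I', prepend. Next row=LF[3]=2
  step 5: row=2, L[2]='e', prepend. Next row=LF[2]=6
  step 6: row=6, L[6]='l', prepend. Next row=LF[6]=7
  step 7: row=7, L[7]='c', prepend. Next row=LF[7]=5
  step 8: row=5, L[5]='a', prepend. Next row=LF[5]=4
  step 9: row=4, L[4]='r', prepend. Next row=LF[4]=9
  step 10: row=9, L[9]='o', prepend. Next row=LF[9]=8
Reversed output: oracleIU1$

Answer: oracleIU1$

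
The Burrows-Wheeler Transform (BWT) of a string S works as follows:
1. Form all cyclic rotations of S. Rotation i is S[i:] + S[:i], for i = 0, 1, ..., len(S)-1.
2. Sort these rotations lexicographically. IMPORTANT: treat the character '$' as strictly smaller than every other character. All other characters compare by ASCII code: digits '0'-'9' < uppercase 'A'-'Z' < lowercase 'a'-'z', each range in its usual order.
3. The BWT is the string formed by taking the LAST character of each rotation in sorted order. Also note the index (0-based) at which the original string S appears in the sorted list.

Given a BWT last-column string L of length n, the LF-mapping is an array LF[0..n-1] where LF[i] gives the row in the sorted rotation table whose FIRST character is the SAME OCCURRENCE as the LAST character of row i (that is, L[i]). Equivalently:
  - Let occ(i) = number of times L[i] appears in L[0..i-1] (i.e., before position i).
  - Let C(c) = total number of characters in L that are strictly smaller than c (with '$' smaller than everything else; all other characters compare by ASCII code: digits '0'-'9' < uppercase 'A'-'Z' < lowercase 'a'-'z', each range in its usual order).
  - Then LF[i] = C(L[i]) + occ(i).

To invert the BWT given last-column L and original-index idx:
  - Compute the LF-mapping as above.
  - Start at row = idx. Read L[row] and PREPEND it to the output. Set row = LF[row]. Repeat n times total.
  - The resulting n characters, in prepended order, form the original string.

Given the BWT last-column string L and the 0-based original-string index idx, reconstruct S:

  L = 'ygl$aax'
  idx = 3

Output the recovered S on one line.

LF mapping: 6 3 4 0 1 2 5
Walk LF starting at row 3, prepending L[row]:
  step 1: row=3, L[3]='$', prepend. Next row=LF[3]=0
  step 2: row=0, L[0]='y', prepend. Next row=LF[0]=6
  step 3: row=6, L[6]='x', prepend. Next row=LF[6]=5
  step 4: row=5, L[5]='a', prepend. Next row=LF[5]=2
  step 5: row=2, L[2]='l', prepend. Next row=LF[2]=4
  step 6: row=4, L[4]='a', prepend. Next row=LF[4]=1
  step 7: row=1, L[1]='g', prepend. Next row=LF[1]=3
Reversed output: galaxy$

Answer: galaxy$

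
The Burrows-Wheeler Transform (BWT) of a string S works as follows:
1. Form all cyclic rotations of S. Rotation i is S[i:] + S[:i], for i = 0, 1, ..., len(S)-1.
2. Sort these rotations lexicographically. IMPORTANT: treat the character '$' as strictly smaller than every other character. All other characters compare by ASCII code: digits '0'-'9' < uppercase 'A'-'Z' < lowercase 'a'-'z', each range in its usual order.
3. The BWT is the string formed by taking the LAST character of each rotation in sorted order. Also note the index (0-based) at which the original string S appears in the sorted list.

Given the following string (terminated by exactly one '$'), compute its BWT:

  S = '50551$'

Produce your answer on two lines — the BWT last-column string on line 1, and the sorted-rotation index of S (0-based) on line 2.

All 6 rotations (rotation i = S[i:]+S[:i]):
  rot[0] = 50551$
  rot[1] = 0551$5
  rot[2] = 551$50
  rot[3] = 51$505
  rot[4] = 1$5055
  rot[5] = $50551
Sorted (with $ < everything):
  sorted[0] = $50551  (last char: '1')
  sorted[1] = 0551$5  (last char: '5')
  sorted[2] = 1$5055  (last char: '5')
  sorted[3] = 50551$  (last char: '$')
  sorted[4] = 51$505  (last char: '5')
  sorted[5] = 551$50  (last char: '0')
Last column: 155$50
Original string S is at sorted index 3

Answer: 155$50
3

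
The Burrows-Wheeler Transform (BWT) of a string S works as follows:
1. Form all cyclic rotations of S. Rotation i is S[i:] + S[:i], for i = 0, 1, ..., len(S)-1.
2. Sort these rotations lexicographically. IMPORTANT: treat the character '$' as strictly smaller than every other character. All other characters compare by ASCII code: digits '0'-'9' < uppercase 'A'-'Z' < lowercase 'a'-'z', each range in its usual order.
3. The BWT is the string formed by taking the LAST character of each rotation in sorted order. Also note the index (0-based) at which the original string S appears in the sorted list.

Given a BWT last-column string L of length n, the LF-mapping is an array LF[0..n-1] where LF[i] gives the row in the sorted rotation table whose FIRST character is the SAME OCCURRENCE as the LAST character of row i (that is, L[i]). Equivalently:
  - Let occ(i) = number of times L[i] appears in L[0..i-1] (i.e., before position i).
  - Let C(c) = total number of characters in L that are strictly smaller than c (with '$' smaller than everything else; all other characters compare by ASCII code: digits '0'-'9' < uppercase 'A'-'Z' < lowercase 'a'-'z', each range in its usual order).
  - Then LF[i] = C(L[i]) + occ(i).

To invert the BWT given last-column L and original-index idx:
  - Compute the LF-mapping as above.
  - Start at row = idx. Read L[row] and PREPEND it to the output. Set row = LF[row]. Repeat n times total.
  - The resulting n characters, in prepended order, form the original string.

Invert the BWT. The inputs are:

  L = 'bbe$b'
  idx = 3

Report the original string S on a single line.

LF mapping: 1 2 4 0 3
Walk LF starting at row 3, prepending L[row]:
  step 1: row=3, L[3]='$', prepend. Next row=LF[3]=0
  step 2: row=0, L[0]='b', prepend. Next row=LF[0]=1
  step 3: row=1, L[1]='b', prepend. Next row=LF[1]=2
  step 4: row=2, L[2]='e', prepend. Next row=LF[2]=4
  step 5: row=4, L[4]='b', prepend. Next row=LF[4]=3
Reversed output: bebb$

Answer: bebb$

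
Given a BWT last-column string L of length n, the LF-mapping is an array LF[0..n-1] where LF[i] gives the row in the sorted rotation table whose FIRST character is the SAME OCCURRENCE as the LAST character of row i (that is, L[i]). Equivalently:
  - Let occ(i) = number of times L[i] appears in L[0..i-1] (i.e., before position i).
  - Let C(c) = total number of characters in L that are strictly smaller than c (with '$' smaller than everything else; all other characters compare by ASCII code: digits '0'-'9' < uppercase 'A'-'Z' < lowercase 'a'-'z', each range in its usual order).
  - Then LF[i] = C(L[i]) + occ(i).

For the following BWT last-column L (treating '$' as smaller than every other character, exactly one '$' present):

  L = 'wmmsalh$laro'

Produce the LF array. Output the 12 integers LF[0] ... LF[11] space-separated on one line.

Char counts: '$':1, 'a':2, 'h':1, 'l':2, 'm':2, 'o':1, 'r':1, 's':1, 'w':1
C (first-col start): C('$')=0, C('a')=1, C('h')=3, C('l')=4, C('m')=6, C('o')=8, C('r')=9, C('s')=10, C('w')=11
L[0]='w': occ=0, LF[0]=C('w')+0=11+0=11
L[1]='m': occ=0, LF[1]=C('m')+0=6+0=6
L[2]='m': occ=1, LF[2]=C('m')+1=6+1=7
L[3]='s': occ=0, LF[3]=C('s')+0=10+0=10
L[4]='a': occ=0, LF[4]=C('a')+0=1+0=1
L[5]='l': occ=0, LF[5]=C('l')+0=4+0=4
L[6]='h': occ=0, LF[6]=C('h')+0=3+0=3
L[7]='$': occ=0, LF[7]=C('$')+0=0+0=0
L[8]='l': occ=1, LF[8]=C('l')+1=4+1=5
L[9]='a': occ=1, LF[9]=C('a')+1=1+1=2
L[10]='r': occ=0, LF[10]=C('r')+0=9+0=9
L[11]='o': occ=0, LF[11]=C('o')+0=8+0=8

Answer: 11 6 7 10 1 4 3 0 5 2 9 8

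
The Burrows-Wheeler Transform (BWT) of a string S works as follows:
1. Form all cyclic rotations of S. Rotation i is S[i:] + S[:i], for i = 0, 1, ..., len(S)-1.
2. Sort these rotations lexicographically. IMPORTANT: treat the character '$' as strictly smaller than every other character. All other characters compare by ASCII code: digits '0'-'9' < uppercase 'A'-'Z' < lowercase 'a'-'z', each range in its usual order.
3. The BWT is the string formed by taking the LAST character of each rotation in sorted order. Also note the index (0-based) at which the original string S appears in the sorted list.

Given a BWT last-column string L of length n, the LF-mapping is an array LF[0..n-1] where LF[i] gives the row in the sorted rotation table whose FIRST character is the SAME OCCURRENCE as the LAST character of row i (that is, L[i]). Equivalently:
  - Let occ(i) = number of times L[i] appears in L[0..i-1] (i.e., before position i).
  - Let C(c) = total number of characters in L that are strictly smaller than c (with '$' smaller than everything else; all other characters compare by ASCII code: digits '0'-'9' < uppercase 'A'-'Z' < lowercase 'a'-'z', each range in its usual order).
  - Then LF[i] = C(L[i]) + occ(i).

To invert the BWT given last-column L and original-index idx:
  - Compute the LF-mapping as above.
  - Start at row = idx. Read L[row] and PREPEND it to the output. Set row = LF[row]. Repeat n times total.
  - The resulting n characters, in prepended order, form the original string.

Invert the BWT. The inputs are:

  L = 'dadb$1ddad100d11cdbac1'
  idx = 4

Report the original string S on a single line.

LF mapping: 15 8 16 11 0 3 17 18 9 19 4 1 2 20 5 6 13 21 12 10 14 7
Walk LF starting at row 4, prepending L[row]:
  step 1: row=4, L[4]='$', prepend. Next row=LF[4]=0
  step 2: row=0, L[0]='d', prepend. Next row=LF[0]=15
  step 3: row=15, L[15]='1', prepend. Next row=LF[15]=6
  step 4: row=6, L[6]='d', prepend. Next row=LF[6]=17
  step 5: row=17, L[17]='d', prepend. Next row=LF[17]=21
  step 6: row=21, L[21]='1', prepend. Next row=LF[21]=7
  step 7: row=7, L[7]='d', prepend. Next row=LF[7]=18
  step 8: row=18, L[18]='b', prepend. Next row=LF[18]=12
  step 9: row=12, L[12]='0', prepend. Next row=LF[12]=2
  step 10: row=2, L[2]='d', prepend. Next row=LF[2]=16
  step 11: row=16, L[16]='c', prepend. Next row=LF[16]=13
  step 12: row=13, L[13]='d', prepend. Next row=LF[13]=20
  step 13: row=20, L[20]='c', prepend. Next row=LF[20]=14
  step 14: row=14, L[14]='1', prepend. Next row=LF[14]=5
  step 15: row=5, L[5]='1', prepend. Next row=LF[5]=3
  step 16: row=3, L[3]='b', prepend. Next row=LF[3]=11
  step 17: row=11, L[11]='0', prepend. Next row=LF[11]=1
  step 18: row=1, L[1]='a', prepend. Next row=LF[1]=8
  step 19: row=8, L[8]='a', prepend. Next row=LF[8]=9
  step 20: row=9, L[9]='d', prepend. Next row=LF[9]=19
  step 21: row=19, L[19]='a', prepend. Next row=LF[19]=10
  step 22: row=10, L[10]='1', prepend. Next row=LF[10]=4
Reversed output: 1adaa0b11cdcd0bd1dd1d$

Answer: 1adaa0b11cdcd0bd1dd1d$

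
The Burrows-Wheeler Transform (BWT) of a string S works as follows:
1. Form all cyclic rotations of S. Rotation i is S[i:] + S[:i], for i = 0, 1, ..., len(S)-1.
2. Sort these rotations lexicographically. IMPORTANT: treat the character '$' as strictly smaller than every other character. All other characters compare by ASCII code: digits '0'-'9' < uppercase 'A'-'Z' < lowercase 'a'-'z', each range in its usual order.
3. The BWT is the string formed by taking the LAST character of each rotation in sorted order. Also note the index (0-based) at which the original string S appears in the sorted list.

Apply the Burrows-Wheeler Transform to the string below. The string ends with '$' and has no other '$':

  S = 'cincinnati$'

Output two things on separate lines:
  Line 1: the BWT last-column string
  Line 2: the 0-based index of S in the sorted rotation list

All 11 rotations (rotation i = S[i:]+S[:i]):
  rot[0] = cincinnati$
  rot[1] = incinnati$c
  rot[2] = ncinnati$ci
  rot[3] = cinnati$cin
  rot[4] = innati$cinc
  rot[5] = nnati$cinci
  rot[6] = nati$cincin
  rot[7] = ati$cincinn
  rot[8] = ti$cincinna
  rot[9] = i$cincinnat
  rot[10] = $cincinnati
Sorted (with $ < everything):
  sorted[0] = $cincinnati  (last char: 'i')
  sorted[1] = ati$cincinn  (last char: 'n')
  sorted[2] = cincinnati$  (last char: '$')
  sorted[3] = cinnati$cin  (last char: 'n')
  sorted[4] = i$cincinnat  (last char: 't')
  sorted[5] = incinnati$c  (last char: 'c')
  sorted[6] = innati$cinc  (last char: 'c')
  sorted[7] = nati$cincin  (last char: 'n')
  sorted[8] = ncinnati$ci  (last char: 'i')
  sorted[9] = nnati$cinci  (last char: 'i')
  sorted[10] = ti$cincinna  (last char: 'a')
Last column: in$ntccniia
Original string S is at sorted index 2

Answer: in$ntccniia
2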